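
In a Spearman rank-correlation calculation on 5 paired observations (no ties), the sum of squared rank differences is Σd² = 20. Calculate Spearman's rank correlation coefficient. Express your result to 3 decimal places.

ρ = 1 − 6Σd² / [n(n²−1)] = 1 − 6×20 / (5×24)
  = 1 − 120/120 = 1 − 1.0000 ≈ 0.000

0.000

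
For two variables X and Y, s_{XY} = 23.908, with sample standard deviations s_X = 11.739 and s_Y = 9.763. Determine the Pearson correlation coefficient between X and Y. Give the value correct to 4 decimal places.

0.2086

r = Cov(X,Y) / (s_X · s_Y) = 23.908 / (11.739 × 9.763)
  = 23.908 / 114.6079 ≈ 0.2086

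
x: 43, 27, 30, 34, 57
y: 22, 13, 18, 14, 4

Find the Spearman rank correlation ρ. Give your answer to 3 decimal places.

Rank x: 4, 1, 2, 3, 5
Rank y: 5, 2, 4, 3, 1
d = rank(x) − rank(y): -1, -1, -2, 0, 4; Σd² = 22
ρ = 1 − 6Σd² / [n(n²−1)] = 1 − 6×22 / (5×24) = 1 − 132/120 ≈ -0.100

-0.100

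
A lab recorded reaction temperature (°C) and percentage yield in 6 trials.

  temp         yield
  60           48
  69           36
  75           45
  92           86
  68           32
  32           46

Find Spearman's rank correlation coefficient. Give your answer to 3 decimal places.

0.143

Rank temp: 2, 4, 5, 6, 3, 1
Rank yield: 5, 2, 3, 6, 1, 4
d = rank(temp) − rank(yield): -3, 2, 2, 0, 2, -3; Σd² = 30
ρ = 1 − 6Σd² / [n(n²−1)] = 1 − 6×30 / (6×35) = 1 − 180/210 ≈ 0.143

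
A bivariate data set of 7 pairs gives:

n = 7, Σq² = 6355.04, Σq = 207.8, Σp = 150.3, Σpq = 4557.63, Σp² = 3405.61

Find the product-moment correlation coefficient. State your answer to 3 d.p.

0.526

r = (nΣpq − ΣpΣq) / √[(nΣp² − (Σp)²)(nΣq² − (Σq)²)]
Numerator: 7×4557.63 − 150.3×207.8 = 671.07
Denominator: √[(23839.27 − 22590.09)(44485.28 − 43180.84)] = √[1249.18 × 1304.44] = 1276.5110
r = 671.07 / 1276.5110 ≈ 0.526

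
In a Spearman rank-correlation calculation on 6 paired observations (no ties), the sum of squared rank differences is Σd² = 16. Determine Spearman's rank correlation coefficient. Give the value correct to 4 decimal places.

0.5429

ρ = 1 − 6Σd² / [n(n²−1)] = 1 − 6×16 / (6×35)
  = 1 − 96/210 = 1 − 0.45714 ≈ 0.5429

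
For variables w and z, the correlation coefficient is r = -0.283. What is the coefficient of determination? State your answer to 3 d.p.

r² = (-0.283)² = 0.080

0.080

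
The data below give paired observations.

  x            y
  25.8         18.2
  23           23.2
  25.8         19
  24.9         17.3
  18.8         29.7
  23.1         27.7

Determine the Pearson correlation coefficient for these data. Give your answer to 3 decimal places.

n = 6, Σx = 141.4, Σy = 135.1, Σx² = 3367.34, Σy² = 3179.15, Σxy = 3122.36
nΣxy − ΣxΣy = 18734.16 − 19103.14 = -368.98
nΣx² − (Σx)² = 20204.04 − 19993.96 = 210.08; nΣy² − (Σy)² = 19074.9 − 18252.01 = 822.89
r = -368.98 / √(210.08 × 822.89) = -368.98 / 415.7797 ≈ -0.887

-0.887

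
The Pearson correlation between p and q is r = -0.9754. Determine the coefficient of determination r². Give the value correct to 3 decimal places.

r² = (-0.9754)² = 0.951

0.951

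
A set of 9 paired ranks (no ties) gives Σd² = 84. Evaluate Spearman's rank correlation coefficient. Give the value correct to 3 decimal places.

ρ = 1 − 6Σd² / [n(n²−1)] = 1 − 6×84 / (9×80)
  = 1 − 504/720 = 1 − 0.7000 ≈ 0.300

0.300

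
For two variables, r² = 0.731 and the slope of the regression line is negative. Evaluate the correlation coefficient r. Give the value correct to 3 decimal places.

|r| = √0.731 = 0.855
The association is negative, so r = −0.855.

-0.855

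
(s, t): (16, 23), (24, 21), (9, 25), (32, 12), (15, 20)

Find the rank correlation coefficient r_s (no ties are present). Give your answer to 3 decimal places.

-0.700

Rank s: 3, 4, 1, 5, 2
Rank t: 4, 3, 5, 1, 2
d = rank(s) − rank(t): -1, 1, -4, 4, 0; Σd² = 34
ρ = 1 − 6Σd² / [n(n²−1)] = 1 − 6×34 / (5×24) = 1 − 204/120 ≈ -0.700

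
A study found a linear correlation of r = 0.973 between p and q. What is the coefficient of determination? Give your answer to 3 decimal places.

r² = (0.973)² = 0.947

0.947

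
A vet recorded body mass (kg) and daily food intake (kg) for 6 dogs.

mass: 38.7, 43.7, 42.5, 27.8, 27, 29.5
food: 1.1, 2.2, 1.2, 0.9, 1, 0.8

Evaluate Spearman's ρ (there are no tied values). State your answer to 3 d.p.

0.771

Rank mass: 4, 6, 5, 2, 1, 3
Rank food: 4, 6, 5, 2, 3, 1
d = rank(mass) − rank(food): 0, 0, 0, 0, -2, 2; Σd² = 8
ρ = 1 − 6Σd² / [n(n²−1)] = 1 − 6×8 / (6×35) = 1 − 48/210 ≈ 0.771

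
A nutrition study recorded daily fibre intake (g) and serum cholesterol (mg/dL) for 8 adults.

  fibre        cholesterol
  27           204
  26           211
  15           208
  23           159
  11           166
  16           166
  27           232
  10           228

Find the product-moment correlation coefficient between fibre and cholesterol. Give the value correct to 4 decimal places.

0.2055

n = 8, Σx = 155, Σy = 1574, Σx² = 3365, Σy² = 315602, Σxy = 30797
nΣxy − ΣxΣy = 246376 − 243970 = 2406
nΣx² − (Σx)² = 26920 − 24025 = 2895; nΣy² − (Σy)² = 2524816 − 2477476 = 47340
r = 2406 / √(2895 × 47340) = 2406 / 11706.8057 ≈ 0.2055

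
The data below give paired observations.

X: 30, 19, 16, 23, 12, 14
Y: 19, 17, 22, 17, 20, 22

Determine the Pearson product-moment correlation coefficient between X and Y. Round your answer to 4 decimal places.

n = 6, ΣX = 114, ΣY = 117, ΣX² = 2386, ΣY² = 2307, ΣXY = 2184
nΣXY − ΣXΣY = 13104 − 13338 = -234
nΣX² − (ΣX)² = 14316 − 12996 = 1320; nΣY² − (ΣY)² = 13842 − 13689 = 153
r = -234 / √(1320 × 153) = -234 / 449.3996 ≈ -0.5207

-0.5207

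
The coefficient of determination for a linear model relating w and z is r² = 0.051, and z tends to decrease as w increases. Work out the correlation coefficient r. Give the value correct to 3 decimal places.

|r| = √0.051 = 0.226
The association is negative, so r = −0.226.

-0.226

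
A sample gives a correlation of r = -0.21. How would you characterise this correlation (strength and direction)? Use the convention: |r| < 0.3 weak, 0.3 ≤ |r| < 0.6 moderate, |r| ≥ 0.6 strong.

weak negative

r = -0.21 < 0 so the relationship is negative.
|r| = 0.21, which falls in the weak range.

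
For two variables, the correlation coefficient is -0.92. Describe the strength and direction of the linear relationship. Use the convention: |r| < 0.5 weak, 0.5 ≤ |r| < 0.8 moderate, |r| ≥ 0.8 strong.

strong negative

r = -0.92 < 0 so the relationship is negative.
|r| = 0.92, which falls in the strong range.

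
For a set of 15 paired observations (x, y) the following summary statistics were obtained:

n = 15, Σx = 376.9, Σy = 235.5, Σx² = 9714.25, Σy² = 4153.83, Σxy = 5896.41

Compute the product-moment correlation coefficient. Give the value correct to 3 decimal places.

r = (nΣxy − ΣxΣy) / √[(nΣx² − (Σx)²)(nΣy² − (Σy)²)]
Numerator: 15×5896.41 − 376.9×235.5 = -313.8
Denominator: √[(145713.75 − 142053.61)(62307.45 − 55460.25)] = √[3660.14 × 6847.2] = 5006.1673
r = -313.8 / 5006.1673 ≈ -0.063

-0.063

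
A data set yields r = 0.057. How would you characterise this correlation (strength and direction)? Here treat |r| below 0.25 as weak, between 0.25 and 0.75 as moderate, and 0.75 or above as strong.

r = 0.057 > 0 so the relationship is positive.
|r| = 0.057, which falls in the weak range.

weak positive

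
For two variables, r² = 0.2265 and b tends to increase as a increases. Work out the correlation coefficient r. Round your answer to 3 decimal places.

0.476

|r| = √0.2265 = 0.476
The association is positive, so r = 0.476.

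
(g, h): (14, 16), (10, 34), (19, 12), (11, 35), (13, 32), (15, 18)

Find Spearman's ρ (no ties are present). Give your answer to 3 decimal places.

-0.886

Rank g: 4, 1, 6, 2, 3, 5
Rank h: 2, 5, 1, 6, 4, 3
d = rank(g) − rank(h): 2, -4, 5, -4, -1, 2; Σd² = 66
ρ = 1 − 6Σd² / [n(n²−1)] = 1 − 6×66 / (6×35) = 1 − 396/210 ≈ -0.886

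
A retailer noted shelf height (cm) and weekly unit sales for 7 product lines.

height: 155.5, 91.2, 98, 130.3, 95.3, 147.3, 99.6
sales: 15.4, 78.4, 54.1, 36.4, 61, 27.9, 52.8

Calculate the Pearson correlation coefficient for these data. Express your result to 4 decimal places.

-0.9490

n = 7, Σx = 817.2, Σy = 326, Σx² = 99779.32, Σy² = 17922.74, Σxy = 34771.35
nΣxy − ΣxΣy = 243399.45 − 266407.2 = -23007.75
nΣx² − (Σx)² = 698455.24 − 667815.84 = 30639.4; nΣy² − (Σy)² = 125459.18 − 106276 = 19183.18
r = -23007.75 / √(30639.4 × 19183.18) = -23007.75 / 24243.7853 ≈ -0.9490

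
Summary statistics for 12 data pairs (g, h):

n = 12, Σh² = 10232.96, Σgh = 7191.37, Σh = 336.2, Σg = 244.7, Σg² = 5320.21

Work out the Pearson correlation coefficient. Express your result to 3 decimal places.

r = (nΣgh − ΣgΣh) / √[(nΣg² − (Σg)²)(nΣh² − (Σh)²)]
Numerator: 12×7191.37 − 244.7×336.2 = 4028.3
Denominator: √[(63842.52 − 59878.09)(122795.52 − 113030.44)] = √[3964.43 × 9765.08] = 6221.9753
r = 4028.3 / 6221.9753 ≈ 0.647

0.647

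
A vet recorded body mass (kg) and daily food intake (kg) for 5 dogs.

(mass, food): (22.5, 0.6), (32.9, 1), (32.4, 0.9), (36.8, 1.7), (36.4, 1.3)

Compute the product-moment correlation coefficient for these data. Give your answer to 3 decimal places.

n = 5, Σx = 161, Σy = 5.5, Σx² = 5317.62, Σy² = 6.75, Σxy = 185.44
nΣxy − ΣxΣy = 927.2 − 885.5 = 41.7
nΣx² − (Σx)² = 26588.1 − 25921 = 667.1; nΣy² − (Σy)² = 33.75 − 30.25 = 3.5
r = 41.7 / √(667.1 × 3.5) = 41.7 / 48.3203 ≈ 0.863

0.863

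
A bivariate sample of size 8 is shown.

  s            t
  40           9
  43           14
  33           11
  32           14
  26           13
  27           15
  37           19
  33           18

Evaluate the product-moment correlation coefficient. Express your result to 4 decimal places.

n = 8, Σs = 271, Σt = 113, Σs² = 9425, Σt² = 1673, Σst = 3813
nΣst − ΣsΣt = 30504 − 30623 = -119
nΣs² − (Σs)² = 75400 − 73441 = 1959; nΣt² − (Σt)² = 13384 − 12769 = 615
r = -119 / √(1959 × 615) = -119 / 1097.6270 ≈ -0.1084

-0.1084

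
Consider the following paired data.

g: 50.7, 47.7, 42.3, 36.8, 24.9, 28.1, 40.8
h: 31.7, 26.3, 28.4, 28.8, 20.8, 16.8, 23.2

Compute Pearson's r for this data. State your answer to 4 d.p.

n = 7, Σg = 271.3, Σh = 176, Σg² = 11063.57, Σh² = 4585.7, Σgh = 7059.42
nΣgh − ΣgΣh = 49415.94 − 47748.8 = 1667.14
nΣg² − (Σg)² = 77444.99 − 73603.69 = 3841.3; nΣh² − (Σh)² = 32099.9 − 30976 = 1123.9
r = 1667.14 / √(3841.3 × 1123.9) = 1667.14 / 2077.7962 ≈ 0.8024

0.8024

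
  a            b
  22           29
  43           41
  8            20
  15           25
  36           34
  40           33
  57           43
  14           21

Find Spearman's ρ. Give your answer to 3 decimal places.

Rank a: 4, 7, 1, 3, 5, 6, 8, 2
Rank b: 4, 7, 1, 3, 6, 5, 8, 2
d = rank(a) − rank(b): 0, 0, 0, 0, -1, 1, 0, 0; Σd² = 2
ρ = 1 − 6Σd² / [n(n²−1)] = 1 − 6×2 / (8×63) = 1 − 12/504 ≈ 0.976

0.976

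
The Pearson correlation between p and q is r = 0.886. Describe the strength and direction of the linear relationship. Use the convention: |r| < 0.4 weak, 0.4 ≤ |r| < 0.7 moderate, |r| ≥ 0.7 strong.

strong positive

r = 0.886 > 0 so the relationship is positive.
|r| = 0.886, which falls in the strong range.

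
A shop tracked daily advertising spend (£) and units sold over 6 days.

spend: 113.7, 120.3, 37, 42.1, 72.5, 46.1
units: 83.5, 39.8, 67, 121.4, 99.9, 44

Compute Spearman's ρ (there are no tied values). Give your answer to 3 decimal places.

Rank spend: 5, 6, 1, 2, 4, 3
Rank units: 4, 1, 3, 6, 5, 2
d = rank(spend) − rank(units): 1, 5, -2, -4, -1, 1; Σd² = 48
ρ = 1 − 6Σd² / [n(n²−1)] = 1 − 6×48 / (6×35) = 1 − 288/210 ≈ -0.371

-0.371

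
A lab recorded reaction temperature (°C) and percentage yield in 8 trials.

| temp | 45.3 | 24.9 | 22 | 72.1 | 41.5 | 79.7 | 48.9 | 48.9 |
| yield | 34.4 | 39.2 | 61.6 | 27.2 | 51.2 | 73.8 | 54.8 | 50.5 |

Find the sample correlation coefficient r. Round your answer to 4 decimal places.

n = 8, Σx = 383.3, Σy = 392.7, Σx² = 21211.27, Σy² = 20875.57, Σxy = 19006.55
nΣxy − ΣxΣy = 152052.4 − 150521.91 = 1530.49
nΣx² − (Σx)² = 169690.16 − 146918.89 = 22771.27; nΣy² − (Σy)² = 167004.56 − 154213.29 = 12791.27
r = 1530.49 / √(22771.27 × 12791.27) = 1530.49 / 17066.7356 ≈ 0.0897

0.0897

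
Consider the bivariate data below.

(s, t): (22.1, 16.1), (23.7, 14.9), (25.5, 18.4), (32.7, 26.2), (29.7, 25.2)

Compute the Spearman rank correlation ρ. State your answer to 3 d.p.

Rank s: 1, 2, 3, 5, 4
Rank t: 2, 1, 3, 5, 4
d = rank(s) − rank(t): -1, 1, 0, 0, 0; Σd² = 2
ρ = 1 − 6Σd² / [n(n²−1)] = 1 − 6×2 / (5×24) = 1 − 12/120 ≈ 0.900

0.900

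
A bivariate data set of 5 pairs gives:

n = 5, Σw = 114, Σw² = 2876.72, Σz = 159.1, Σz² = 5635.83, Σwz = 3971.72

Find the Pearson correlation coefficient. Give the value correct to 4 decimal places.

0.8630

r = (nΣwz − ΣwΣz) / √[(nΣw² − (Σw)²)(nΣz² − (Σz)²)]
Numerator: 5×3971.72 − 114×159.1 = 1721.2
Denominator: √[(14383.6 − 12996)(28179.15 − 25312.81)] = √[1387.6 × 2866.34] = 1994.3253
r = 1721.2 / 1994.3253 ≈ 0.8630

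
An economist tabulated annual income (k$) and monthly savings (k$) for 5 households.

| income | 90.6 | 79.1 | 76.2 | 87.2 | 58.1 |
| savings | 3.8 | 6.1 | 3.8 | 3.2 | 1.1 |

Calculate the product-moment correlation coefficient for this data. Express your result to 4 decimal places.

n = 5, Σx = 391.2, Σy = 18, Σx² = 31251.06, Σy² = 77.54, Σxy = 1459.3
nΣxy − ΣxΣy = 7296.5 − 7041.6 = 254.9
nΣx² − (Σx)² = 156255.3 − 153037.44 = 3217.86; nΣy² − (Σy)² = 387.7 − 324 = 63.7
r = 254.9 / √(3217.86 × 63.7) = 254.9 / 452.7446 ≈ 0.5630

0.5630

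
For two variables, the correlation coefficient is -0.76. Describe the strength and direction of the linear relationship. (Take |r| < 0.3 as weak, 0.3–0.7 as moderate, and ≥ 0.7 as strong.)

strong negative

r = -0.76 < 0 so the relationship is negative.
|r| = 0.76, which falls in the strong range.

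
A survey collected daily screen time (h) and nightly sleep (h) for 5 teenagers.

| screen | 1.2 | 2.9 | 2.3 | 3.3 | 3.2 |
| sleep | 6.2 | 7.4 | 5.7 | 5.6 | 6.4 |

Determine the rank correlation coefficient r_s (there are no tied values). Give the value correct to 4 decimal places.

-0.2000

Rank screen: 1, 3, 2, 5, 4
Rank sleep: 3, 5, 2, 1, 4
d = rank(screen) − rank(sleep): -2, -2, 0, 4, 0; Σd² = 24
ρ = 1 − 6Σd² / [n(n²−1)] = 1 − 6×24 / (5×24) = 1 − 144/120 ≈ -0.2000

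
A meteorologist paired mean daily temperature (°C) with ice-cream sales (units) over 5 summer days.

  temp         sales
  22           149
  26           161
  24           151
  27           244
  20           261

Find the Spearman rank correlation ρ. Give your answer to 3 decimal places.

0.000

Rank temp: 2, 4, 3, 5, 1
Rank sales: 1, 3, 2, 4, 5
d = rank(temp) − rank(sales): 1, 1, 1, 1, -4; Σd² = 20
ρ = 1 − 6Σd² / [n(n²−1)] = 1 − 6×20 / (5×24) = 1 − 120/120 ≈ 0.000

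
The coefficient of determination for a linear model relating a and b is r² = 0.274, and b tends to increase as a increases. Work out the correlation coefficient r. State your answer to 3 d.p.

0.523

|r| = √0.274 = 0.523
The association is positive, so r = 0.523.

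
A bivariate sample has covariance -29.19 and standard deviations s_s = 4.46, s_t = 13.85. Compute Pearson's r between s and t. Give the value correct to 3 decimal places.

r = Cov(s,t) / (s_s · s_t) = -29.19 / (4.46 × 13.85)
  = -29.19 / 61.7710 ≈ -0.473

-0.473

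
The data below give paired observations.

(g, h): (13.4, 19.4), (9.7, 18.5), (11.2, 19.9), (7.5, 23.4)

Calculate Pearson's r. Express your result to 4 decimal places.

-0.6718

n = 4, Σg = 41.8, Σh = 81.2, Σg² = 455.34, Σh² = 1662.18, Σgh = 837.79
nΣgh − ΣgΣh = 3351.16 − 3394.16 = -43
nΣg² − (Σg)² = 1821.36 − 1747.24 = 74.12; nΣh² − (Σh)² = 6648.72 − 6593.44 = 55.28
r = -43 / √(74.12 × 55.28) = -43 / 64.0106 ≈ -0.6718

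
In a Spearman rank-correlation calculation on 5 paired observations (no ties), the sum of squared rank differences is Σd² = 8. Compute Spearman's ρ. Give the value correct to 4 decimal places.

ρ = 1 − 6Σd² / [n(n²−1)] = 1 − 6×8 / (5×24)
  = 1 − 48/120 = 1 − 0.40000 ≈ 0.6000

0.6000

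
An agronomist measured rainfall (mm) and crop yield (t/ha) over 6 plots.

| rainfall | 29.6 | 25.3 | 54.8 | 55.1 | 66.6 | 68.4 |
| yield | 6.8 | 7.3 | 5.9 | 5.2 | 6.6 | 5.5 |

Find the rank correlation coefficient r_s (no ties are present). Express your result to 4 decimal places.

-0.7143

Rank rainfall: 2, 1, 3, 4, 5, 6
Rank yield: 5, 6, 3, 1, 4, 2
d = rank(rainfall) − rank(yield): -3, -5, 0, 3, 1, 4; Σd² = 60
ρ = 1 − 6Σd² / [n(n²−1)] = 1 − 6×60 / (6×35) = 1 − 360/210 ≈ -0.7143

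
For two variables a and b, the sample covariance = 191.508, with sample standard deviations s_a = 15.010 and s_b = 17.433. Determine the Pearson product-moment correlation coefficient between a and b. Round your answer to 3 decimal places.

0.732

r = Cov(a,b) / (s_a · s_b) = 191.508 / (15.010 × 17.433)
  = 191.508 / 261.6693 ≈ 0.732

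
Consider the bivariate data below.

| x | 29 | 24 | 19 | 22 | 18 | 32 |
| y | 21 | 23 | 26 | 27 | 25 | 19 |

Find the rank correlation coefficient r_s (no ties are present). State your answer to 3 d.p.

-0.771

Rank x: 5, 4, 2, 3, 1, 6
Rank y: 2, 3, 5, 6, 4, 1
d = rank(x) − rank(y): 3, 1, -3, -3, -3, 5; Σd² = 62
ρ = 1 − 6Σd² / [n(n²−1)] = 1 − 6×62 / (6×35) = 1 − 372/210 ≈ -0.771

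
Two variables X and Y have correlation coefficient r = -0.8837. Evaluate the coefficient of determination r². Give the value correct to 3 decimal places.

r² = (-0.8837)² = 0.781

0.781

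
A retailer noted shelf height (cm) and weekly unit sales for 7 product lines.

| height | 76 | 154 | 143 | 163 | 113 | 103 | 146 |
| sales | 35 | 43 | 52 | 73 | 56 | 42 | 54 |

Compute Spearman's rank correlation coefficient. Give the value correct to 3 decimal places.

0.679

Rank height: 1, 6, 4, 7, 3, 2, 5
Rank sales: 1, 3, 4, 7, 6, 2, 5
d = rank(height) − rank(sales): 0, 3, 0, 0, -3, 0, 0; Σd² = 18
ρ = 1 − 6Σd² / [n(n²−1)] = 1 − 6×18 / (7×48) = 1 − 108/336 ≈ 0.679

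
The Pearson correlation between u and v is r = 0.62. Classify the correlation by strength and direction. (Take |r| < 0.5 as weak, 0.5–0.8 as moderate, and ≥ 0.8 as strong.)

moderate positive

r = 0.62 > 0 so the relationship is positive.
|r| = 0.62, which falls in the moderate range.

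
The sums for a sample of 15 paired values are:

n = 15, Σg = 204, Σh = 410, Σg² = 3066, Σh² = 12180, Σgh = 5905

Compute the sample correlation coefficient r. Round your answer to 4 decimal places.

r = (nΣgh − ΣgΣh) / √[(nΣg² − (Σg)²)(nΣh² − (Σh)²)]
Numerator: 15×5905 − 204×410 = 4935
Denominator: √[(45990 − 41616)(182700 − 168100)] = √[4374 × 14600] = 7991.2702
r = 4935 / 7991.2702 ≈ 0.6175

0.6175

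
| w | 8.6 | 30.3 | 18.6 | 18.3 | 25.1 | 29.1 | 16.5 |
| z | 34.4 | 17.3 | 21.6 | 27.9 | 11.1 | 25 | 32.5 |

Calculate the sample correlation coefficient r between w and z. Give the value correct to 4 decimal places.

n = 7, Σw = 146.5, Σz = 169.8, Σw² = 3421.97, Σz² = 4532.08, Σwz = 3274.72
nΣwz − ΣwΣz = 22923.04 − 24875.7 = -1952.66
nΣw² − (Σw)² = 23953.79 − 21462.25 = 2491.54; nΣz² − (Σz)² = 31724.56 − 28832.04 = 2892.52
r = -1952.66 / √(2491.54 × 2892.52) = -1952.66 / 2684.5538 ≈ -0.7274

-0.7274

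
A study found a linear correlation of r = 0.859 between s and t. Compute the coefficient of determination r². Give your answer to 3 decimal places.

0.738

r² = (0.859)² = 0.738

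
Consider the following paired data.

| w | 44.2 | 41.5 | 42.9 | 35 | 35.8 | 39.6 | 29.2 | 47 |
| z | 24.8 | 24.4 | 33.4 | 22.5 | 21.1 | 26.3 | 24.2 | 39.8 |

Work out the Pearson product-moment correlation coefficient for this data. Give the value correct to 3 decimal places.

n = 8, Σw = 315.2, Σz = 216.5, Σw² = 12652.74, Σz² = 6138.79, Σwz = 8703.22
nΣwz − ΣwΣz = 69625.76 − 68240.8 = 1384.96
nΣw² − (Σw)² = 101221.92 − 99351.04 = 1870.88; nΣz² − (Σz)² = 49110.32 − 46872.25 = 2238.07
r = 1384.96 / √(1870.88 × 2238.07) = 1384.96 / 2046.2552 ≈ 0.677

0.677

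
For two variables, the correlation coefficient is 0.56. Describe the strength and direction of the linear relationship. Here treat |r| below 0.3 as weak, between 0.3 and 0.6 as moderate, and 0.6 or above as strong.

moderate positive

r = 0.56 > 0 so the relationship is positive.
|r| = 0.56, which falls in the moderate range.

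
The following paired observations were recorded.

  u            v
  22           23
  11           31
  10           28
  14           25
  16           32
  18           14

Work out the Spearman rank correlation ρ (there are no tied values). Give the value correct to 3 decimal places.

-0.543

Rank u: 6, 2, 1, 3, 4, 5
Rank v: 2, 5, 4, 3, 6, 1
d = rank(u) − rank(v): 4, -3, -3, 0, -2, 4; Σd² = 54
ρ = 1 − 6Σd² / [n(n²−1)] = 1 − 6×54 / (6×35) = 1 − 324/210 ≈ -0.543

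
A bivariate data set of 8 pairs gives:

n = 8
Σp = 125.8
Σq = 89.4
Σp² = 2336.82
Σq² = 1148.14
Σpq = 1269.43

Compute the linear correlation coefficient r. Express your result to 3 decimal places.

-0.590

r = (nΣpq − ΣpΣq) / √[(nΣp² − (Σp)²)(nΣq² − (Σq)²)]
Numerator: 8×1269.43 − 125.8×89.4 = -1091.08
Denominator: √[(18694.56 − 15825.64)(9185.12 − 7992.36)] = √[2868.92 × 1192.76] = 1849.8468
r = -1091.08 / 1849.8468 ≈ -0.590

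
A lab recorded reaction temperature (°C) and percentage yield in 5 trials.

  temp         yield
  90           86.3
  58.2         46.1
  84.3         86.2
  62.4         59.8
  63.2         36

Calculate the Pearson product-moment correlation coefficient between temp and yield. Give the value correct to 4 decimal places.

n = 5, Σx = 358.1, Σy = 314.4, Σx² = 26481.73, Σy² = 21875.38, Σxy = 23723.4
nΣxy − ΣxΣy = 118617 − 112586.64 = 6030.36
nΣx² − (Σx)² = 132408.65 − 128235.61 = 4173.04; nΣy² − (Σy)² = 109376.9 − 98847.36 = 10529.54
r = 6030.36 / √(4173.04 × 10529.54) = 6030.36 / 6628.7398 ≈ 0.9097

0.9097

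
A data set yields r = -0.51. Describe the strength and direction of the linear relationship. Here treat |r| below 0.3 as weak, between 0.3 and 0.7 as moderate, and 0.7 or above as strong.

r = -0.51 < 0 so the relationship is negative.
|r| = 0.51, which falls in the moderate range.

moderate negative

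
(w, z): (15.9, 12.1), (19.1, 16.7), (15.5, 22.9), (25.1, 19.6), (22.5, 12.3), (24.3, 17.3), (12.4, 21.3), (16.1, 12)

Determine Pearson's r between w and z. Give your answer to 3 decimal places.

-0.132

n = 8, Σw = 150.9, Σz = 134.2, Σw² = 2997.59, Σz² = 2382.14, Σwz = 2512.73
nΣwz − ΣwΣz = 20101.84 − 20250.78 = -148.94
nΣw² − (Σw)² = 23980.72 − 22770.81 = 1209.91; nΣz² − (Σz)² = 19057.12 − 18009.64 = 1047.48
r = -148.94 / √(1209.91 × 1047.48) = -148.94 / 1125.7693 ≈ -0.132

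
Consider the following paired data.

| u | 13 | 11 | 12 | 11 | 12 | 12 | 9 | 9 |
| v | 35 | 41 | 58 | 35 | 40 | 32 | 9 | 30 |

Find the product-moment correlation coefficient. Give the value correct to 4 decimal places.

n = 8, Σu = 89, Σv = 280, Σu² = 1005, Σv² = 11100, Σuv = 3202
nΣuv − ΣuΣv = 25616 − 24920 = 696
nΣu² − (Σu)² = 8040 − 7921 = 119; nΣv² − (Σv)² = 88800 − 78400 = 10400
r = 696 / √(119 × 10400) = 696 / 1112.4747 ≈ 0.6256

0.6256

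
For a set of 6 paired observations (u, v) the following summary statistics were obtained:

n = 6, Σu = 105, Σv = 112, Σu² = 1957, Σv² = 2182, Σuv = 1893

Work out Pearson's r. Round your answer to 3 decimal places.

-0.641

r = (nΣuv − ΣuΣv) / √[(nΣu² − (Σu)²)(nΣv² − (Σv)²)]
Numerator: 6×1893 − 105×112 = -402
Denominator: √[(11742 − 11025)(13092 − 12544)] = √[717 × 548] = 626.8301
r = -402 / 626.8301 ≈ -0.641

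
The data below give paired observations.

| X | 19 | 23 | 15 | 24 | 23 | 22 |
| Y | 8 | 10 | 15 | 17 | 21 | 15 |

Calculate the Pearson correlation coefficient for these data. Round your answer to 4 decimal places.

0.2738

n = 6, ΣX = 126, ΣY = 86, ΣX² = 2704, ΣY² = 1344, ΣXY = 1828
nΣXY − ΣXΣY = 10968 − 10836 = 132
nΣX² − (ΣX)² = 16224 − 15876 = 348; nΣY² − (ΣY)² = 8064 − 7396 = 668
r = 132 / √(348 × 668) = 132 / 482.1452 ≈ 0.2738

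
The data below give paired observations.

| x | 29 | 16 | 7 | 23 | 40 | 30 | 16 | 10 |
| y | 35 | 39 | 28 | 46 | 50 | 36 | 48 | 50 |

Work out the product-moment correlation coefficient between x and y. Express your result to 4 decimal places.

n = 8, Σx = 171, Σy = 332, Σx² = 4531, Σy² = 14246, Σxy = 7241
nΣxy − ΣxΣy = 57928 − 56772 = 1156
nΣx² − (Σx)² = 36248 − 29241 = 7007; nΣy² − (Σy)² = 113968 − 110224 = 3744
r = 1156 / √(7007 × 3744) = 1156 / 5121.9340 ≈ 0.2257

0.2257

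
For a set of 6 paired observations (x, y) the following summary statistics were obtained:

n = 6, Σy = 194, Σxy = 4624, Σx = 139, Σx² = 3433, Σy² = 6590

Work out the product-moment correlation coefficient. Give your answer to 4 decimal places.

0.4989

r = (nΣxy − ΣxΣy) / √[(nΣx² − (Σx)²)(nΣy² − (Σy)²)]
Numerator: 6×4624 − 139×194 = 778
Denominator: √[(20598 − 19321)(39540 − 37636)] = √[1277 × 1904] = 1559.2973
r = 778 / 1559.2973 ≈ 0.4989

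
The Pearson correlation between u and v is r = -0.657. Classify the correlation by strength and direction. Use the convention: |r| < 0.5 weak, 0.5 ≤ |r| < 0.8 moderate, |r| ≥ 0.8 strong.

r = -0.657 < 0 so the relationship is negative.
|r| = 0.657, which falls in the moderate range.

moderate negative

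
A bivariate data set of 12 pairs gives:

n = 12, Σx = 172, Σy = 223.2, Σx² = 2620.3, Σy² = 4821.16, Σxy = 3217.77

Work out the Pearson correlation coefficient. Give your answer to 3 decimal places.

r = (nΣxy − ΣxΣy) / √[(nΣx² − (Σx)²)(nΣy² − (Σy)²)]
Numerator: 12×3217.77 − 172×223.2 = 222.84
Denominator: √[(31443.6 − 29584)(57853.92 − 49818.24)] = √[1859.6 × 8035.68] = 3865.6371
r = 222.84 / 3865.6371 ≈ 0.058

0.058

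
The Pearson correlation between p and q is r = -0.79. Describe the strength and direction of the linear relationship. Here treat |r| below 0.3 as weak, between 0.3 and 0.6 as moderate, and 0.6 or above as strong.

r = -0.79 < 0 so the relationship is negative.
|r| = 0.79, which falls in the strong range.

strong negative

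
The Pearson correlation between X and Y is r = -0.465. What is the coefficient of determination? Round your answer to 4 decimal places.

r² = (-0.465)² = 0.2162

0.2162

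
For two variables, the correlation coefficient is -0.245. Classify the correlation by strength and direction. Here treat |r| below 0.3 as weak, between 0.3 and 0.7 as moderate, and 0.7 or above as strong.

weak negative

r = -0.245 < 0 so the relationship is negative.
|r| = 0.245, which falls in the weak range.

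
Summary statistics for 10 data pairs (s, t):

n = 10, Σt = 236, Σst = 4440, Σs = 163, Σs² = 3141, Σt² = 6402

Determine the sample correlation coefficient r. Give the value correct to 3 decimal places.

r = (nΣst − ΣsΣt) / √[(nΣs² − (Σs)²)(nΣt² − (Σt)²)]
Numerator: 10×4440 − 163×236 = 5932
Denominator: √[(31410 − 26569)(64020 − 55696)] = √[4841 × 8324] = 6347.9512
r = 5932 / 6347.9512 ≈ 0.934

0.934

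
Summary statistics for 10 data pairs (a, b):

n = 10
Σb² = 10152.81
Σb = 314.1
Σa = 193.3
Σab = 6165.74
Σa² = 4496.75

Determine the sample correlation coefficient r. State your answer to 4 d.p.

r = (nΣab − ΣaΣb) / √[(nΣa² − (Σa)²)(nΣb² − (Σb)²)]
Numerator: 10×6165.74 − 193.3×314.1 = 941.87
Denominator: √[(44967.5 − 37364.89)(101528.1 − 98658.81)] = √[7602.61 × 2869.29] = 4670.5559
r = 941.87 / 4670.5559 ≈ 0.2017

0.2017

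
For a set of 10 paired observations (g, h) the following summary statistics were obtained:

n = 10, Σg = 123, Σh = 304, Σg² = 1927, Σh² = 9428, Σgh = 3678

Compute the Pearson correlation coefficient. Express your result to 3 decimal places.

-0.220

r = (nΣgh − ΣgΣh) / √[(nΣg² − (Σg)²)(nΣh² − (Σh)²)]
Numerator: 10×3678 − 123×304 = -612
Denominator: √[(19270 − 15129)(94280 − 92416)] = √[4141 × 1864] = 2778.2772
r = -612 / 2778.2772 ≈ -0.220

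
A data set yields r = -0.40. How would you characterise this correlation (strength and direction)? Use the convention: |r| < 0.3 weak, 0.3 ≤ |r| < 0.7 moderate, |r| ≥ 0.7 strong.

moderate negative

r = -0.40 < 0 so the relationship is negative.
|r| = 0.40, which falls in the moderate range.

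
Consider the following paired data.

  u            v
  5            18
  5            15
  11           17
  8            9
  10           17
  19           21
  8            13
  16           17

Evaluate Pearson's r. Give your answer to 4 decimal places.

0.5325

n = 8, Σu = 82, Σv = 127, Σu² = 1016, Σv² = 2107, Σuv = 1369
nΣuv − ΣuΣv = 10952 − 10414 = 538
nΣu² − (Σu)² = 8128 − 6724 = 1404; nΣv² − (Σv)² = 16856 − 16129 = 727
r = 538 / √(1404 × 727) = 538 / 1010.3009 ≈ 0.5325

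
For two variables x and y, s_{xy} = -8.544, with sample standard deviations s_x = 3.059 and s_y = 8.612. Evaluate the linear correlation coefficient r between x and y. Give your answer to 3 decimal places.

-0.324

r = Cov(x,y) / (s_x · s_y) = -8.544 / (3.059 × 8.612)
  = -8.544 / 26.3441 ≈ -0.324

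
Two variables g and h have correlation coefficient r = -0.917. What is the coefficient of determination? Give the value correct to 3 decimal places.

r² = (-0.917)² = 0.841

0.841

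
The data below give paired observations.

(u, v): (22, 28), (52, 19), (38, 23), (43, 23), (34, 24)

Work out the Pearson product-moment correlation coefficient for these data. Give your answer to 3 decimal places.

-0.980

n = 5, Σu = 189, Σv = 117, Σu² = 7637, Σv² = 2779, Σuv = 4283
nΣuv − ΣuΣv = 21415 − 22113 = -698
nΣu² − (Σu)² = 38185 − 35721 = 2464; nΣv² − (Σv)² = 13895 − 13689 = 206
r = -698 / √(2464 × 206) = -698 / 712.4493 ≈ -0.980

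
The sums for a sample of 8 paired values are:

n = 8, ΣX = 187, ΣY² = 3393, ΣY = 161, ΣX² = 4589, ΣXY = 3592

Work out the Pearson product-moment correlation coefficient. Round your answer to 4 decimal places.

-0.9390

r = (nΣXY − ΣXΣY) / √[(nΣX² − (ΣX)²)(nΣY² − (ΣY)²)]
Numerator: 8×3592 − 187×161 = -1371
Denominator: √[(36712 − 34969)(27144 − 25921)] = √[1743 × 1223] = 1460.0305
r = -1371 / 1460.0305 ≈ -0.9390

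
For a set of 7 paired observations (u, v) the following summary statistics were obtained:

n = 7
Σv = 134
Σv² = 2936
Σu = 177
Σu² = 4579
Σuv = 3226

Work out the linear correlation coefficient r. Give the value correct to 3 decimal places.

-0.829

r = (nΣuv − ΣuΣv) / √[(nΣu² − (Σu)²)(nΣv² − (Σv)²)]
Numerator: 7×3226 − 177×134 = -1136
Denominator: √[(32053 − 31329)(20552 − 17956)] = √[724 × 2596] = 1370.9500
r = -1136 / 1370.9500 ≈ -0.829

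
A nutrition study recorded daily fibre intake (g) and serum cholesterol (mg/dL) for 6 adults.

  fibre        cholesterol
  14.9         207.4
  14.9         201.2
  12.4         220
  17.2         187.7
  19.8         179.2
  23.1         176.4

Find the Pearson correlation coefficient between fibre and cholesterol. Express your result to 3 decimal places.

n = 6, Σx = 102.3, Σy = 1171.9, Σx² = 1819.27, Σy² = 230357.09, Σxy = 19667.58
nΣxy − ΣxΣy = 118005.48 − 119885.37 = -1879.89
nΣx² − (Σx)² = 10915.62 − 10465.29 = 450.33; nΣy² − (Σy)² = 1382142.54 − 1373349.61 = 8792.93
r = -1879.89 / √(450.33 × 8792.93) = -1879.89 / 1989.9046 ≈ -0.945

-0.945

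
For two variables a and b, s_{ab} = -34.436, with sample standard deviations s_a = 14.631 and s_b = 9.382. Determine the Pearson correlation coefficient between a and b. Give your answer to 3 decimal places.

-0.251

r = Cov(a,b) / (s_a · s_b) = -34.436 / (14.631 × 9.382)
  = -34.436 / 137.2680 ≈ -0.251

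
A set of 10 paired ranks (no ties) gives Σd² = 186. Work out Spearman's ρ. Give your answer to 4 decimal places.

ρ = 1 − 6Σd² / [n(n²−1)] = 1 − 6×186 / (10×99)
  = 1 − 1116/990 = 1 − 1.12727 ≈ -0.1273

-0.1273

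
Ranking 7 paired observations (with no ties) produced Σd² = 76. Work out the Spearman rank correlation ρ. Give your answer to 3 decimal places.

-0.357

ρ = 1 − 6Σd² / [n(n²−1)] = 1 − 6×76 / (7×48)
  = 1 − 456/336 = 1 − 1.3571 ≈ -0.357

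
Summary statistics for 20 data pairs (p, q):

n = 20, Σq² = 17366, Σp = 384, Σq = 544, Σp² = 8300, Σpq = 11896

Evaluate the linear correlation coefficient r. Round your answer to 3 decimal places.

r = (nΣpq − ΣpΣq) / √[(nΣp² − (Σp)²)(nΣq² − (Σq)²)]
Numerator: 20×11896 − 384×544 = 29024
Denominator: √[(166000 − 147456)(347320 − 295936)] = √[18544 × 51384] = 30868.5098
r = 29024 / 30868.5098 ≈ 0.940

0.940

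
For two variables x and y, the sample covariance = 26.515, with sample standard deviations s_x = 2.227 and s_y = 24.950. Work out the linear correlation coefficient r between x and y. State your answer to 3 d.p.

r = Cov(x,y) / (s_x · s_y) = 26.515 / (2.227 × 24.950)
  = 26.515 / 55.5636 ≈ 0.477

0.477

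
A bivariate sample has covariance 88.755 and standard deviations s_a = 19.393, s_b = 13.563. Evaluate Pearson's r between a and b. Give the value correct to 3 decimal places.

0.337

r = Cov(a,b) / (s_a · s_b) = 88.755 / (19.393 × 13.563)
  = 88.755 / 263.0273 ≈ 0.337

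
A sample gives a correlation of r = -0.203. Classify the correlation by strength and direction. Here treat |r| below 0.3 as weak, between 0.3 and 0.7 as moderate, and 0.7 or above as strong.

r = -0.203 < 0 so the relationship is negative.
|r| = 0.203, which falls in the weak range.

weak negative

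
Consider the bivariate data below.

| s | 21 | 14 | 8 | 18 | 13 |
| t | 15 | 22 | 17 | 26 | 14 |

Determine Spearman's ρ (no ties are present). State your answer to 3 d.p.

Rank s: 5, 3, 1, 4, 2
Rank t: 2, 4, 3, 5, 1
d = rank(s) − rank(t): 3, -1, -2, -1, 1; Σd² = 16
ρ = 1 − 6Σd² / [n(n²−1)] = 1 − 6×16 / (5×24) = 1 − 96/120 ≈ 0.200

0.200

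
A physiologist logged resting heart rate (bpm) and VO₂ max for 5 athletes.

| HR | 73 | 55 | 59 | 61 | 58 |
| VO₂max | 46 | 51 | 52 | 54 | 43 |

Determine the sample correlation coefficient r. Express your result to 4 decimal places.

n = 5, Σx = 306, Σy = 246, Σx² = 18920, Σy² = 12186, Σxy = 15019
nΣxy − ΣxΣy = 75095 − 75276 = -181
nΣx² − (Σx)² = 94600 − 93636 = 964; nΣy² − (Σy)² = 60930 − 60516 = 414
r = -181 / √(964 × 414) = -181 / 631.7405 ≈ -0.2865

-0.2865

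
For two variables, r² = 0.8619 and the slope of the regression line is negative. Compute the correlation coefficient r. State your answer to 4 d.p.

|r| = √0.8619 = 0.9284
The association is negative, so r = −0.9284.

-0.9284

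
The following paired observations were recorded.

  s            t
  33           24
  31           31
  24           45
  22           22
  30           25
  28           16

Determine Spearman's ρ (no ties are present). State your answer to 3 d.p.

0.143

Rank s: 6, 5, 2, 1, 4, 3
Rank t: 3, 5, 6, 2, 4, 1
d = rank(s) − rank(t): 3, 0, -4, -1, 0, 2; Σd² = 30
ρ = 1 − 6Σd² / [n(n²−1)] = 1 − 6×30 / (6×35) = 1 − 180/210 ≈ 0.143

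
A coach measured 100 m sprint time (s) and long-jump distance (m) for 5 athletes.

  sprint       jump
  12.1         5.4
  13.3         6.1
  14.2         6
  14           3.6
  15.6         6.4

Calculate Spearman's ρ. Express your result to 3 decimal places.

0.500

Rank sprint: 1, 2, 4, 3, 5
Rank jump: 2, 4, 3, 1, 5
d = rank(sprint) − rank(jump): -1, -2, 1, 2, 0; Σd² = 10
ρ = 1 − 6Σd² / [n(n²−1)] = 1 − 6×10 / (5×24) = 1 − 60/120 ≈ 0.500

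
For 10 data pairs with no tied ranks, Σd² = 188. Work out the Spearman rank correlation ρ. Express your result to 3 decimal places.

-0.139

ρ = 1 − 6Σd² / [n(n²−1)] = 1 − 6×188 / (10×99)
  = 1 − 1128/990 = 1 − 1.1394 ≈ -0.139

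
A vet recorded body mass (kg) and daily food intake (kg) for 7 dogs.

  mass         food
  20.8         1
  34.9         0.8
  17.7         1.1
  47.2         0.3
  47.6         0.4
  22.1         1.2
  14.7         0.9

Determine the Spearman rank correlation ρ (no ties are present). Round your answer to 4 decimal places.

-0.6429

Rank mass: 3, 5, 2, 6, 7, 4, 1
Rank food: 5, 3, 6, 1, 2, 7, 4
d = rank(mass) − rank(food): -2, 2, -4, 5, 5, -3, -3; Σd² = 92
ρ = 1 − 6Σd² / [n(n²−1)] = 1 − 6×92 / (7×48) = 1 − 552/336 ≈ -0.6429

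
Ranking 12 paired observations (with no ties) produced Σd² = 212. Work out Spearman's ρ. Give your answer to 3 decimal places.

0.259

ρ = 1 − 6Σd² / [n(n²−1)] = 1 − 6×212 / (12×143)
  = 1 − 1272/1716 = 1 − 0.7413 ≈ 0.259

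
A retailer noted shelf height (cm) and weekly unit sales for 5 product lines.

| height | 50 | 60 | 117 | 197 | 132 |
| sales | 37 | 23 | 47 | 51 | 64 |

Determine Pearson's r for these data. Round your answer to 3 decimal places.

0.692

n = 5, Σx = 556, Σy = 222, Σx² = 76022, Σy² = 10804, Σxy = 27224
nΣxy − ΣxΣy = 136120 − 123432 = 12688
nΣx² − (Σx)² = 380110 − 309136 = 70974; nΣy² − (Σy)² = 54020 − 49284 = 4736
r = 12688 / √(70974 × 4736) = 12688 / 18333.9266 ≈ 0.692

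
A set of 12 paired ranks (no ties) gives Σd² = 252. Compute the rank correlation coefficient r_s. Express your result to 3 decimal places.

ρ = 1 − 6Σd² / [n(n²−1)] = 1 − 6×252 / (12×143)
  = 1 − 1512/1716 = 1 − 0.8811 ≈ 0.119

0.119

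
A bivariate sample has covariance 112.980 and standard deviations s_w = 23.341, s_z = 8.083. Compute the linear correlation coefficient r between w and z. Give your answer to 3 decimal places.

0.599

r = Cov(w,z) / (s_w · s_z) = 112.980 / (23.341 × 8.083)
  = 112.980 / 188.6653 ≈ 0.599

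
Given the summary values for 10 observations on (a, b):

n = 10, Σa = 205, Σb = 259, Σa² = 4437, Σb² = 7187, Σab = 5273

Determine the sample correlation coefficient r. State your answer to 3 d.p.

r = (nΣab − ΣaΣb) / √[(nΣa² − (Σa)²)(nΣb² − (Σb)²)]
Numerator: 10×5273 − 205×259 = -365
Denominator: √[(44370 − 42025)(71870 − 67081)] = √[2345 × 4789] = 3351.1498
r = -365 / 3351.1498 ≈ -0.109

-0.109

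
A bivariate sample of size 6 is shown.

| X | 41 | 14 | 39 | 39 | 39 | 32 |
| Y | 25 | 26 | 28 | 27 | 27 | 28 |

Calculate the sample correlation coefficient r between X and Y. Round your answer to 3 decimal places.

0.150

n = 6, ΣX = 204, ΣY = 161, ΣX² = 7464, ΣY² = 4327, ΣXY = 5483
nΣXY − ΣXΣY = 32898 − 32844 = 54
nΣX² − (ΣX)² = 44784 − 41616 = 3168; nΣY² − (ΣY)² = 25962 − 25921 = 41
r = 54 / √(3168 × 41) = 54 / 360.3998 ≈ 0.150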